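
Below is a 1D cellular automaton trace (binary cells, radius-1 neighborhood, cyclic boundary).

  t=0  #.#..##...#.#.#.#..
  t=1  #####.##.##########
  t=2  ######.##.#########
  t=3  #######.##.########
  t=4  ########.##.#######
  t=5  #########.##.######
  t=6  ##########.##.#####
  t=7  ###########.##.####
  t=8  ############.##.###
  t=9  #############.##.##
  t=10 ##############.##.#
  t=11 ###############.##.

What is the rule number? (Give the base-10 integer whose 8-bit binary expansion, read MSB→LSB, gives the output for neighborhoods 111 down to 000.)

246

  ### -> #   bit 7 = 1  t=1,i=0
  ##. -> #   bit 6 = 1  t=0,i=6
  #.# -> #   bit 5 = 1  t=0,i=1
  #.. -> #   bit 4 = 1  t=0,i=3
  .## -> .   bit 3 = 0  t=0,i=5
  .#. -> #   bit 2 = 1  t=0,i=0
  ..# -> #   bit 1 = 1  t=0,i=4
  ... -> .   bit 0 = 0  t=0,i=8
  bits 11110110 = 246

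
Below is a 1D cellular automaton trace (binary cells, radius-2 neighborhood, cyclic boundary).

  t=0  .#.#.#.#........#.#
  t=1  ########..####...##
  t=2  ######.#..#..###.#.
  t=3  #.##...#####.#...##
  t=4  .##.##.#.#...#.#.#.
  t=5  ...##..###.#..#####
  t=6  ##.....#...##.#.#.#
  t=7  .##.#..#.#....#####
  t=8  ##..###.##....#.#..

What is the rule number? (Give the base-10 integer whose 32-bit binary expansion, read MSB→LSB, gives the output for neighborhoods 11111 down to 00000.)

  [31] ##### => #  t=1,i=0
  [30] ####. => .  t=1,i=6
  [29] ###.# => .  t=2,i=5
  [28] ###.. => #  t=1,i=7
  [27] ##.## => #  t=3,i=1
  [26] ##.#. => .  t=2,i=6
  [25] ##..# => .  t=1,i=8
  [24] ##... => #  t=1,i=14
  [23] #.### => #  t=2,i=0
  [22] #.##. => #  t=3,i=2
  [21] #.#.# => #  t=0,i=1
  [20] #.#.. => #  t=0,i=7
  [19] #..## => .  t=1,i=9
  [18] #..#. => #  t=2,i=9
  [17] #...# => #  t=1,i=15
  [16] #.... => .  t=0,i=9
  [15] .#### => .  t=1,i=11
  [14] .###. => .  t=2,i=14
  [13] .##.# => .  t=4,i=2
  [12] .##.. => .  t=3,i=3
  [11] .#.## => #  t=2,i=18
  [10] .#.#. => #  t=0,i=0
  [9] .#..# => #  t=2,i=8
  [8] .#... => .  t=0,i=8
  [7] ..### => #  t=1,i=10
  [6] ..##. => .  t=4,i=1
  [5] ..#.# => .  t=0,i=16
  [4] ..#.. => #  t=2,i=10
  [3] ...## => .  t=1,i=16
  [2] ...#. => .  t=0,i=15
  [1] ....# => .  t=0,i=14
  [0] ..... => #  t=0,i=10
  bits 10011001111101100000111010010001 = 2583039633

2583039633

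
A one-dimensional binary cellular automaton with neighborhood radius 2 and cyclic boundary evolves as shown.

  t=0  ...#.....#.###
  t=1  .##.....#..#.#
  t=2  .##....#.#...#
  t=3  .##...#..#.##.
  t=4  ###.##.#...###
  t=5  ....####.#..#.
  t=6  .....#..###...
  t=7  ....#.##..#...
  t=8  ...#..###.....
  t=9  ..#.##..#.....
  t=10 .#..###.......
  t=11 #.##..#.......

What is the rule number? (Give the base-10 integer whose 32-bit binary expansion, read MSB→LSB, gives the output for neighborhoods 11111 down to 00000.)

385528388

  nb #####: next=.  (t=4,i=0, bit31=0)
  nb ####.: next=.  (t=4,i=1, bit30=0)
  nb ###.#: next=.  (t=4,i=2, bit29=0)
  nb ###..: next=#  (t=0,i=13, bit28=1)
  nb ##.##: next=.  (t=4,i=3, bit27=0)
  nb ##.#.: next=#  (t=4,i=6, bit26=1)
  nb ##..#: next=#  (t=3,i=13, bit25=1)
  nb ##...: next=.  (t=0,i=0, bit24=0)
  nb #.###: next=#  (t=0,i=11, bit23=1)
  nb #.##.: next=#  (t=1,i=1, bit22=1)
  nb #.#.#: next=#  (t=1,i=13, bit21=1)
  nb #.#..: next=#  (t=2,i=9, bit20=1)
  nb #..##: next=#  (t=3,i=0, bit19=1)
  nb #..#.: next=.  (t=1,i=10, bit18=0)
  nb #...#: next=#  (t=0,i=1, bit17=1)
  nb #....: next=.  (t=0,i=5, bit16=0)
  nb .####: next=#  (t=4,i=12, bit15=1)
  nb .###.: next=.  (t=0,i=12, bit14=0)
  nb .##.#: next=#  (t=4,i=5, bit13=1)
  nb .##..: next=#  (t=1,i=2, bit12=1)
  nb .#.##: next=.  (t=0,i=10, bit11=0)
  nb .#.#.: next=.  (t=1,i=12, bit10=0)
  nb .#..#: next=#  (t=1,i=9, bit9=1)
  nb .#...: next=.  (t=0,i=4, bit8=0)
  nb ..###: next=.  (t=4,i=11, bit7=0)
  nb ..##.: next=#  (t=3,i=1, bit6=1)
  nb ..#.#: next=.  (t=0,i=9, bit5=0)
  nb ..#..: next=.  (t=0,i=3, bit4=0)
  nb ...##: next=.  (t=4,i=10, bit3=0)
  nb ...#.: next=#  (t=0,i=2, bit2=1)
  nb ....#: next=.  (t=0,i=7, bit1=0)
  nb .....: next=.  (t=0,i=6, bit0=0)
  bits 00010110111110101011001001000100 = 385528388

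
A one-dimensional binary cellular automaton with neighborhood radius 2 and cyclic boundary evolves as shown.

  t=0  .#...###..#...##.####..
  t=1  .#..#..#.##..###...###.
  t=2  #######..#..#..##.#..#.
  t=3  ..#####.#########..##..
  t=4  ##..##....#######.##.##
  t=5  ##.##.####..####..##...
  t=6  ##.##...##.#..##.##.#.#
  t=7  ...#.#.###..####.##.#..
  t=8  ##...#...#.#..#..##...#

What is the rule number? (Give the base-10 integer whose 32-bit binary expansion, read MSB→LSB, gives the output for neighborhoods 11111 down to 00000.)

  [31] ##### => #  t=2,i=2
  [30] ####. => #  t=0,i=19
  [29] ###.# => .  t=3,i=6
  [28] ###.. => #  t=0,i=7
  [27] ##.## => .  t=0,i=16
  [26] ##.#. => .  t=2,i=17
  [25] ##..# => .  t=0,i=8
  [24] ##... => #  t=0,i=21
  [23] #.### => .  t=0,i=17
  [22] #.##. => #  t=1,i=9
  [21] #.#.# => #  t=6,i=20
  [20] #.#.. => .  t=2,i=18
  [19] #..## => #  t=1,i=12
  [18] #..#. => #  t=0,i=9
  [17] #...# => .  t=0,i=3
  [16] #.... => #  t=3,i=22
  [15] .#### => .  t=0,i=18
  [14] .###. => .  t=0,i=6
  [13] .##.# => #  t=0,i=15
  [12] .##.. => .  t=1,i=10
  [11] .#.## => .  t=1,i=8
  [10] .#.#. => .  t=7,i=4
  [9] .#..# => #  t=1,i=2
  [8] .#... => .  t=0,i=2
  [7] ..### => .  t=0,i=5
  [6] ..##. => #  t=0,i=14
  [5] ..#.# => .  t=1,i=7
  [4] ..#.. => #  t=0,i=1
  [3] ...## => #  t=0,i=4
  [2] ...#. => .  t=0,i=0
  [1] ....# => #  t=3,i=0
  [0] ..... => #  t=7,i=0
  bits 11010001011011010010001001011011 = 3513590363

3513590363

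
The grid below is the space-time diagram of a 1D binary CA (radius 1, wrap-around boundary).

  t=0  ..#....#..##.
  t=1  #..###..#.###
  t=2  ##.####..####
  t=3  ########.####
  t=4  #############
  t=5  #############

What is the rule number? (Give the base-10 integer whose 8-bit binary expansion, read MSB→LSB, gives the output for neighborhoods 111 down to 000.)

  ###|#  b7=1 t=1,i=4
  ##.|#  b6=1 t=0,i=11
  #.#|#  b5=1 t=1,i=9
  #..|#  b4=1 t=0,i=3
  .##|#  b3=1 t=0,i=10
  .#.|.  b2=0 t=0,i=2
  ..#|.  b1=0 t=0,i=1
  ...|#  b0=1 t=0,i=0
  bits 11111001 = 249

249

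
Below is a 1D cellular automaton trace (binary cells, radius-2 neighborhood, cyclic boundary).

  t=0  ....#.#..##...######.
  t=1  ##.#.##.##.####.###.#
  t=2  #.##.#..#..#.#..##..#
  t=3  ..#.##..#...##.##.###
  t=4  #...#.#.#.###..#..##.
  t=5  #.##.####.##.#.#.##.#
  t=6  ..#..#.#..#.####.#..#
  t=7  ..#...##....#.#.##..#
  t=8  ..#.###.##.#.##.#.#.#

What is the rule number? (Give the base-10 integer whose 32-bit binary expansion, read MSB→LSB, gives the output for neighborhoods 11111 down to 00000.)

3355133149

  #####|#  b31=1 t=0,i=16
  ####.|#  b30=1 t=0,i=18
  ###.#|.  b29=0 t=1,i=1
  ###..|.  b28=0 t=0,i=19
  ##.##|.  b27=0 t=1,i=7
  ##.#.|#  b26=1 t=1,i=2
  ##..#|#  b25=1 t=2,i=18
  ##...|#  b24=1 t=0,i=11
  #.###|#  b23=1 t=1,i=11
  #.##.|#  b22=1 t=1,i=5
  #.#.#|#  b21=1 t=1,i=3
  #.#..|#  b20=1 t=0,i=6
  #..##|#  b19=1 t=0,i=8
  #..#.|.  b18=0 t=2,i=7
  #...#|#  b17=1 t=0,i=12
  #....|#  b16=1 t=0,i=0
  .####|.  b15=0 t=0,i=15
  .###.|#  b14=1 t=1,i=0
  .##.#|.  b13=0 t=1,i=6
  .##..|.  b12=0 t=0,i=10
  .#.##|.  b11=0 t=1,i=4
  .#.#.|#  b10=1 t=0,i=5
  .#..#|.  b9=0 t=0,i=7
  .#...|.  b8=0 t=3,i=9
  ..###|#  b7=1 t=0,i=14
  ..##.|#  b6=1 t=0,i=9
  ..#.#|.  b5=0 t=0,i=4
  ..#..|#  b4=1 t=2,i=8
  ...##|#  b3=1 t=0,i=13
  ...#.|#  b2=1 t=0,i=3
  ....#|.  b1=0 t=0,i=2
  .....|#  b0=1 t=0,i=1
  bits 11000111111110110100010011011101 = 3355133149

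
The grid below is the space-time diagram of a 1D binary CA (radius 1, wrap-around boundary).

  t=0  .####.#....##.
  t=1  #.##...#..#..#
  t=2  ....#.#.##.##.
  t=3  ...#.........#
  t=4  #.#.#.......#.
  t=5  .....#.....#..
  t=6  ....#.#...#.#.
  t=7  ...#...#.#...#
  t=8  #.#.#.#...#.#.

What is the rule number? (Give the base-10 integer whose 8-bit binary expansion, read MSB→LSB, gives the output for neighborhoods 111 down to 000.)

146

  ###|#  b7=1 t=0,i=2
  ##.|.  b6=0 t=0,i=4
  #.#|.  b5=0 t=0,i=5
  #..|#  b4=1 t=0,i=7
  .##|.  b3=0 t=0,i=1
  .#.|.  b2=0 t=0,i=6
  ..#|#  b1=1 t=0,i=0
  ...|.  b0=0 t=0,i=8
  bits 10010010 = 146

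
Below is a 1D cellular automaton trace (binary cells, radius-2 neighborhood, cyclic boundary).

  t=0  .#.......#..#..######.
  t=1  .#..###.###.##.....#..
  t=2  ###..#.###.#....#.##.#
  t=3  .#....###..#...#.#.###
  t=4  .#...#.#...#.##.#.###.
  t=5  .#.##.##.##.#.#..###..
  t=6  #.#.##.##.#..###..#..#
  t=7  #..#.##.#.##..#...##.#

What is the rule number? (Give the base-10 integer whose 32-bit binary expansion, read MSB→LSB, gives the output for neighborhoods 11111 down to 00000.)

1217556061

  #####|.  b31=0 t=0,i=17
  ####.|#  b30=1 t=0,i=19
  ###.#|.  b29=0 t=1,i=6
  ###..|.  b28=0 t=0,i=20
  ##.##|#  b27=1 t=1,i=7
  ##.#.|.  b26=0 t=2,i=10
  ##..#|.  b25=0 t=0,i=21
  ##...|.  b24=0 t=1,i=14
  #.###|#  b23=1 t=1,i=8
  #.##.|.  b22=0 t=1,i=12
  #.#.#|.  b21=0 t=3,i=17
  #.#..|#  b20=1 t=2,i=11
  #..##|.  b19=0 t=0,i=14
  #..#.|.  b18=0 t=0,i=0
  #...#|#  b17=1 t=1,i=21
  #....|.  b16=0 t=0,i=3
  .####|.  b15=0 t=0,i=16
  .###.|#  b14=1 t=1,i=5
  .##.#|#  b13=1 t=2,i=19
  .##..|.  b12=0 t=1,i=13
  .#.##|#  b11=1 t=2,i=6
  .#.#.|#  b10=1 t=3,i=16
  .#..#|#  b9=1 t=0,i=10
  .#...|.  b8=0 t=0,i=2
  ..###|.  b7=0 t=0,i=15
  ..##.|#  b6=1 t=6,i=21
  ..#.#|.  b5=0 t=2,i=5
  ..#..|#  b4=1 t=0,i=1
  ...##|#  b3=1 t=3,i=5
  ...#.|#  b2=1 t=0,i=8
  ....#|.  b1=0 t=0,i=7
  .....|#  b0=1 t=0,i=4
  bits 01001000100100100110111001011101 = 1217556061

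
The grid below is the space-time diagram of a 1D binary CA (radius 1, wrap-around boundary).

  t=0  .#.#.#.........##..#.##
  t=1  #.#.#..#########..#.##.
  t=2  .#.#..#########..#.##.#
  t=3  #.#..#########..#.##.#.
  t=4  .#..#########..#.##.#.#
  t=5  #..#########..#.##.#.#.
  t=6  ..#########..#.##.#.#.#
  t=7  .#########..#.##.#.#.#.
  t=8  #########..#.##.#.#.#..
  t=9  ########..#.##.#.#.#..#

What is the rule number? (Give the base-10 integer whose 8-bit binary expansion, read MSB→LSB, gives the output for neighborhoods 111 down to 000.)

171

  [7] ### => #  t=1,i=8
  [6] ##. => .  t=0,i=16
  [5] #.# => #  t=0,i=0
  [4] #.. => .  t=0,i=6
  [3] .## => #  t=0,i=15
  [2] .#. => .  t=0,i=1
  [1] ..# => #  t=0,i=14
  [0] ... => #  t=0,i=7
  bits 10101011 = 171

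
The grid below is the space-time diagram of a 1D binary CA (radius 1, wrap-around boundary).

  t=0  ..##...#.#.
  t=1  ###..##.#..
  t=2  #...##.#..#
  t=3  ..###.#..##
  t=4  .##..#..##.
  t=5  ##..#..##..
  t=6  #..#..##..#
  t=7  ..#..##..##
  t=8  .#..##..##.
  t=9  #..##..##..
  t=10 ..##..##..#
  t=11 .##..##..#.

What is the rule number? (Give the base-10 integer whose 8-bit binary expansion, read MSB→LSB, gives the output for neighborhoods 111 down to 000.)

  [7] ### => .  t=1,i=1
  [6] ##. => .  t=0,i=3
  [5] #.# => #  t=0,i=8
  [4] #.. => .  t=0,i=4
  [3] .## => #  t=0,i=2
  [2] .#. => .  t=0,i=7
  [1] ..# => #  t=0,i=1
  [0] ... => #  t=0,i=0
  bits 00101011 = 43

43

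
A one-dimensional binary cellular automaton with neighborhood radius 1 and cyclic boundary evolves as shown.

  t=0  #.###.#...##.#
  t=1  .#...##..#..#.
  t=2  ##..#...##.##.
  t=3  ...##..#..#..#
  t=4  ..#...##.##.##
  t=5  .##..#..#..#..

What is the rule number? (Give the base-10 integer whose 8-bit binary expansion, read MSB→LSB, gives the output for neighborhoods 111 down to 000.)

  ###|.  b7=0 t=0,i=3
  ##.|.  b6=0 t=0,i=0
  #.#|#  b5=1 t=0,i=1
  #..|.  b4=0 t=0,i=7
  .##|.  b3=0 t=0,i=2
  .#.|#  b2=1 t=0,i=6
  ..#|#  b1=1 t=0,i=9
  ...|.  b0=0 t=0,i=8
  bits 00100110 = 38

38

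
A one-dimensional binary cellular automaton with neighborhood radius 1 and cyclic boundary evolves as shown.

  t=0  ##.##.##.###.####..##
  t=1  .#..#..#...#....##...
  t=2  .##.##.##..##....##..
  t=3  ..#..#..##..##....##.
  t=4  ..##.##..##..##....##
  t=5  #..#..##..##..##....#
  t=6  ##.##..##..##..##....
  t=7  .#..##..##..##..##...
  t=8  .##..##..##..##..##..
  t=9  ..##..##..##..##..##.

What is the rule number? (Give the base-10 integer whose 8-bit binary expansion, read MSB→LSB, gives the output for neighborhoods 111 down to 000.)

  ### -> .   bit 7 = 0  t=0,i=0
  ##. -> #   bit 6 = 1  t=0,i=1
  #.# -> .   bit 5 = 0  t=0,i=2
  #.. -> #   bit 4 = 1  t=0,i=17
  .## -> .   bit 3 = 0  t=0,i=3
  .#. -> #   bit 2 = 1  t=1,i=1
  ..# -> .   bit 1 = 0  t=0,i=18
  ... -> .   bit 0 = 0  t=1,i=9
  bits 01010100 = 84

84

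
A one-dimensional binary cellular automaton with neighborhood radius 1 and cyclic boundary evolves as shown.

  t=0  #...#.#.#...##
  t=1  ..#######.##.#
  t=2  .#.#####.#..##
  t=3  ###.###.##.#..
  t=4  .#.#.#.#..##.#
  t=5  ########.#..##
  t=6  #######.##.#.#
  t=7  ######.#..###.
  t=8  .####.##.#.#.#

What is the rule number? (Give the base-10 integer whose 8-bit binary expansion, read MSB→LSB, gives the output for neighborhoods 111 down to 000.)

  ### -> #   bit 7 = 1  t=0,i=13
  ##. -> .   bit 6 = 0  t=0,i=0
  #.# -> #   bit 5 = 1  t=0,i=5
  #.. -> .   bit 4 = 0  t=0,i=1
  .## -> .   bit 3 = 0  t=0,i=12
  .#. -> #   bit 2 = 1  t=0,i=4
  ..# -> #   bit 1 = 1  t=0,i=3
  ... -> #   bit 0 = 1  t=0,i=2
  bits 10100111 = 167

167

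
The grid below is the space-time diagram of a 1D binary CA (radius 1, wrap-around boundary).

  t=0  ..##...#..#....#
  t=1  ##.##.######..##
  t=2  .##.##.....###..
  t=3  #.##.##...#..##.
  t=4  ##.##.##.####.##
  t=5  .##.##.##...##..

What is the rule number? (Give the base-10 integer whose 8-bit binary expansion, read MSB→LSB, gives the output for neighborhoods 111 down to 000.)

118

  ###|.  b7=0 t=1,i=0
  ##.|#  b6=1 t=0,i=3
  #.#|#  b5=1 t=1,i=2
  #..|#  b4=1 t=0,i=0
  .##|.  b3=0 t=0,i=2
  .#.|#  b2=1 t=0,i=7
  ..#|#  b1=1 t=0,i=1
  ...|.  b0=0 t=0,i=5
  bits 01110110 = 118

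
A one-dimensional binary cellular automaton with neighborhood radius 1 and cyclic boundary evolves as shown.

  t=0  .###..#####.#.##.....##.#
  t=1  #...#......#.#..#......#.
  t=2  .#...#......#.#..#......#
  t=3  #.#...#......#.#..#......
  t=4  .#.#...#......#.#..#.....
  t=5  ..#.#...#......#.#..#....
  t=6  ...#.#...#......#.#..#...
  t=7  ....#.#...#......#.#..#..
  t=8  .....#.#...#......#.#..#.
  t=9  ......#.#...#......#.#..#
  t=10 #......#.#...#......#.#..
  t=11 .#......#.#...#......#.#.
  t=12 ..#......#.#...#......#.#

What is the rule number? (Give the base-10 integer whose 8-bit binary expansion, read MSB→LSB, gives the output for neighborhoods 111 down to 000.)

48

  ### -> .   bit 7 = 0  t=0,i=2
  ##. -> .   bit 6 = 0  t=0,i=3
  #.# -> #   bit 5 = 1  t=0,i=0
  #.. -> #   bit 4 = 1  t=0,i=4
  .## -> .   bit 3 = 0  t=0,i=1
  .#. -> .   bit 2 = 0  t=0,i=12
  ..# -> .   bit 1 = 0  t=0,i=5
  ... -> .   bit 0 = 0  t=0,i=17
  bits 00110000 = 48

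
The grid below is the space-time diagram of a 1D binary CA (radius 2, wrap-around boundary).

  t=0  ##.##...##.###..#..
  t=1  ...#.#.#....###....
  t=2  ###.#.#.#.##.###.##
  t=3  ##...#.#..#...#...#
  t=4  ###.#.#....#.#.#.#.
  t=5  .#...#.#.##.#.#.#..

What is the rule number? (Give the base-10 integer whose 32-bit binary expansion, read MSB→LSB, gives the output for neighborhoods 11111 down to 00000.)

3544237327

  [31] ##### => #  t=2,i=0
  [30] ####. => #  t=2,i=1
  [29] ###.# => .  t=2,i=2
  [28] ###.. => #  t=0,i=13
  [27] ##.## => .  t=0,i=2
  [26] ##.#. => .  t=2,i=3
  [25] ##..# => #  t=0,i=14
  [24] ##... => #  t=0,i=5
  [23] #.### => .  t=0,i=11
  [22] #.##. => #  t=0,i=3
  [21] #.#.# => .  t=1,i=5
  [20] #.#.. => .  t=1,i=7
  [19] #..## => .  t=0,i=18
  [18] #..#. => .  t=0,i=15
  [17] #...# => .  t=0,i=6
  [16] #.... => .  t=1,i=9
  [15] .#### => #  t=2,i=18
  [14] .###. => #  t=0,i=12
  [13] .##.# => .  t=0,i=1
  [12] .##.. => .  t=0,i=4
  [11] .#.## => .  t=2,i=9
  [10] .#.#. => #  t=1,i=4
  [9] .#..# => .  t=0,i=17
  [8] .#... => #  t=1,i=8
  [7] ..### => .  t=1,i=12
  [6] ..##. => .  t=0,i=0
  [5] ..#.# => .  t=1,i=3
  [4] ..#.. => .  t=0,i=16
  [3] ...## => #  t=0,i=7
  [2] ...#. => #  t=1,i=2
  [1] ....# => #  t=1,i=1
  [0] ..... => #  t=1,i=0
  bits 11010011010000001100010100001111 = 3544237327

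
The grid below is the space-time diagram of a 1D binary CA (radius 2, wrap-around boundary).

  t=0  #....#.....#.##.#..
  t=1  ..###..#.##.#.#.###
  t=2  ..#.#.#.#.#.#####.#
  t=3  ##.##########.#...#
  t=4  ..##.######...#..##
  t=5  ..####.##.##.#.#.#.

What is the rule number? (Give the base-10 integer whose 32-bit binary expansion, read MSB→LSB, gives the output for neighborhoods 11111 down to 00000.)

  #####|#  b31=1 t=2,i=14
  ####.|.  b30=0 t=2,i=15
  ###.#|.  b29=0 t=2,i=16
  ###..|#  b28=1 t=1,i=4
  ##.##|#  b27=1 t=3,i=2
  ##.#.|.  b26=0 t=0,i=15
  ##..#|.  b25=0 t=1,i=0
  ##...|#  b24=1 t=4,i=11
  #.###|#  b23=1 t=1,i=16
  #.##.|.  b22=0 t=0,i=13
  #.#.#|#  b21=1 t=1,i=12
  #.#..|#  b20=1 t=0,i=16
  #..##|.  b19=0 t=1,i=1
  #..#.|#  b18=1 t=0,i=18
  #...#|.  b17=0 t=3,i=16
  #....|#  b16=1 t=0,i=2
  .####|.  b15=0 t=2,i=13
  .###.|.  b14=0 t=1,i=3
  .##.#|#  b13=1 t=0,i=14
  .##..|.  b12=0 t=4,i=18
  .#.##|#  b11=1 t=0,i=12
  .#.#.|#  b10=1 t=1,i=13
  .#..#|#  b9=1 t=0,i=17
  .#...|.  b8=0 t=0,i=1
  ..###|#  b7=1 t=1,i=2
  ..##.|#  b6=1 t=4,i=2
  ..#.#|.  b5=0 t=0,i=11
  ..#..|.  b4=0 t=0,i=0
  ...##|#  b3=1 t=3,i=17
  ...#.|#  b2=1 t=0,i=4
  ....#|#  b1=1 t=0,i=3
  .....|.  b0=0 t=0,i=8
  bits 10011001101101010010111011001110 = 2578788046

2578788046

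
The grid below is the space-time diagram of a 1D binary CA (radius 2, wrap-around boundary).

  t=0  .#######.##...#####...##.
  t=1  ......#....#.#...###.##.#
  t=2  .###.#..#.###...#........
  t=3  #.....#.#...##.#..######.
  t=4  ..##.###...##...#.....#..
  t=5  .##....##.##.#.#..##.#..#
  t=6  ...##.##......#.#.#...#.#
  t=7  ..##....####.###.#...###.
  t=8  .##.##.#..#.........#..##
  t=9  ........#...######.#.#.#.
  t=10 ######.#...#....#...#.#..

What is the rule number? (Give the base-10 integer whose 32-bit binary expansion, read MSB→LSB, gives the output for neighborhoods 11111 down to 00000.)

  nb #####: next=.  (t=0,i=3, bit31=0)
  nb ####.: next=#  (t=0,i=6, bit30=1)
  nb ###.#: next=.  (t=0,i=7, bit29=0)
  nb ###..: next=#  (t=0,i=18, bit28=1)
  nb ##.##: next=.  (t=0,i=8, bit27=0)
  nb ##.#.: next=.  (t=1,i=23, bit26=0)
  nb ##..#: next=#  (t=0,i=24, bit25=1)
  nb ##...: next=#  (t=0,i=11, bit24=1)
  nb #.###: next=.  (t=2,i=10, bit23=0)
  nb #.##.: next=.  (t=0,i=9, bit22=0)
  nb #.#.#: next=.  (t=5,i=13, bit21=0)
  nb #.#..: next=.  (t=1,i=13, bit20=0)
  nb #..##: next=.  (t=0,i=0, bit19=0)
  nb #..#.: next=.  (t=2,i=7, bit18=0)
  nb #...#: next=.  (t=0,i=12, bit17=0)
  nb #....: next=#  (t=1,i=1, bit16=1)
  nb .####: next=.  (t=0,i=2, bit15=0)
  nb .###.: next=.  (t=1,i=18, bit14=0)
  nb .##.#: next=.  (t=1,i=22, bit13=0)
  nb .##..: next=.  (t=0,i=10, bit12=0)
  nb .#.##: next=.  (t=2,i=9, bit11=0)
  nb .#.#.: next=#  (t=1,i=12, bit10=1)
  nb .#..#: next=#  (t=2,i=6, bit9=1)
  nb .#...: next=.  (t=1,i=0, bit8=0)
  nb ..###: next=.  (t=0,i=1, bit7=0)
  nb ..##.: next=#  (t=0,i=22, bit6=1)
  nb ..#.#: next=#  (t=1,i=11, bit5=1)
  nb ..#..: next=.  (t=1,i=6, bit4=0)
  nb ...##: next=#  (t=0,i=13, bit3=1)
  nb ...#.: next=#  (t=1,i=5, bit2=1)
  nb ....#: next=.  (t=1,i=4, bit1=0)
  nb .....: next=#  (t=1,i=2, bit0=1)
  bits 01010011000000010000011001101101 = 1392576109

1392576109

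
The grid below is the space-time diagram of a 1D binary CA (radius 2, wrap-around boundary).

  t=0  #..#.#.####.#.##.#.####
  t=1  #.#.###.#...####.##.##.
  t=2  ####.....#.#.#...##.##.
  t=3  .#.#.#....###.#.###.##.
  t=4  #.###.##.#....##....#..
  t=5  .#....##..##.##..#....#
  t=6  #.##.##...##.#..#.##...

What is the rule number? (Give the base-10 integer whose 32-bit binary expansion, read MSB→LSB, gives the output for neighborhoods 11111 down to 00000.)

  #####|#  b31=1 t=0,i=21
  ####.|.  b30=0 t=0,i=9
  ###.#|.  b29=0 t=0,i=10
  ###..|#  b28=1 t=0,i=0
  ##.##|.  b27=0 t=1,i=16
  ##.#.|.  b26=0 t=0,i=11
  ##..#|.  b25=0 t=0,i=1
  ##...|.  b24=0 t=2,i=4
  #.###|.  b23=0 t=0,i=7
  #.##.|#  b22=1 t=0,i=14
  #.#.#|#  b21=1 t=0,i=5
  #.#..|.  b20=0 t=1,i=8
  #..##|.  b19=0 t=5,i=9
  #..#.|#  b18=1 t=0,i=2
  #...#|.  b17=0 t=1,i=10
  #....|#  b16=1 t=2,i=5
  .####|#  b15=1 t=0,i=8
  .###.|.  b14=0 t=1,i=5
  .##.#|#  b13=1 t=0,i=15
  .##..|.  b12=0 t=3,i=21
  .#.##|#  b11=1 t=0,i=6
  .#.#.|#  b10=1 t=0,i=4
  .#..#|.  b9=0 t=4,i=21
  .#...|#  b8=1 t=1,i=9
  ..###|.  b7=0 t=1,i=12
  ..##.|#  b6=1 t=2,i=17
  ..#.#|.  b5=0 t=0,i=3
  ..#..|.  b4=0 t=4,i=20
  ...##|#  b3=1 t=1,i=11
  ...#.|.  b2=0 t=2,i=8
  ....#|.  b1=0 t=2,i=7
  .....|.  b0=0 t=2,i=6
  bits 10010000011001011010110101001000 = 2422582600

2422582600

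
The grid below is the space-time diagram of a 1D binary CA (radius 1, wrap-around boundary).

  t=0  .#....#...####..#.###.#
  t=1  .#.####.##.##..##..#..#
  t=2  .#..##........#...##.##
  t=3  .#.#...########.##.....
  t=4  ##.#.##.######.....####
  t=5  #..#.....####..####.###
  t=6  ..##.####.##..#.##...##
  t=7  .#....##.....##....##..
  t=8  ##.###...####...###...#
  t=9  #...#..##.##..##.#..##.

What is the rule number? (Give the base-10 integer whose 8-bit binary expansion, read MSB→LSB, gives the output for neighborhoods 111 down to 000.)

  [7] ### => #  t=0,i=11
  [6] ##. => .  t=0,i=13
  [5] #.# => .  t=0,i=0
  [4] #.. => .  t=0,i=2
  [3] .## => .  t=0,i=10
  [2] .#. => #  t=0,i=1
  [1] ..# => #  t=0,i=5
  [0] ... => #  t=0,i=3
  bits 10000111 = 135

135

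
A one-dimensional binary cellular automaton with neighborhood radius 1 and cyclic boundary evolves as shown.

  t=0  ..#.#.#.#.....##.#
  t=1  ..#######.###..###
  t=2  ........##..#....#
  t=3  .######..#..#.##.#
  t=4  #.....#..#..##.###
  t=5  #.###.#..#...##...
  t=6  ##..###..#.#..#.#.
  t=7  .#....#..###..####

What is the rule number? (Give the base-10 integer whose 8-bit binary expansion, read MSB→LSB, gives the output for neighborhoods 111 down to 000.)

  ### -> .   bit 7 = 0  t=1,i=3
  ##. -> #   bit 6 = 1  t=0,i=15
  #.# -> #   bit 5 = 1  t=0,i=3
  #.. -> .   bit 4 = 0  t=0,i=0
  .## -> .   bit 3 = 0  t=0,i=14
  .#. -> #   bit 2 = 1  t=0,i=2
  ..# -> .   bit 1 = 0  t=0,i=1
  ... -> #   bit 0 = 1  t=0,i=10
  bits 01100101 = 101

101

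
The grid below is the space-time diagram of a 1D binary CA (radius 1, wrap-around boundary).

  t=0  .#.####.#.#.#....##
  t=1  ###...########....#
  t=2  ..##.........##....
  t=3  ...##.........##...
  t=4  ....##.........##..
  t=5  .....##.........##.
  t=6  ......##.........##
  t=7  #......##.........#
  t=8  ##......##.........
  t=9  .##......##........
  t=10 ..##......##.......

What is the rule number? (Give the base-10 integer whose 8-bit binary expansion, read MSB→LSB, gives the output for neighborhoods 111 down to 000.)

  ###|.  b7=0 t=0,i=4
  ##.|#  b6=1 t=0,i=6
  #.#|#  b5=1 t=0,i=0
  #..|#  b4=1 t=0,i=13
  .##|.  b3=0 t=0,i=3
  .#.|#  b2=1 t=0,i=1
  ..#|.  b1=0 t=0,i=16
  ...|.  b0=0 t=0,i=14
  bits 01110100 = 116

116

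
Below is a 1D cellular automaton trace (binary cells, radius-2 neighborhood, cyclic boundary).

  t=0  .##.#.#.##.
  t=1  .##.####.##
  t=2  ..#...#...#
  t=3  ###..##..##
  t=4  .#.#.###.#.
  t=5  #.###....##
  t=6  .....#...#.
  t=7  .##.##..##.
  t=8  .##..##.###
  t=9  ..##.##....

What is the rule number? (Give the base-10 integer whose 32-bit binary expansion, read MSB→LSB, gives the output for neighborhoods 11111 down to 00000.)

  [31] ##### => .  t=3,i=0
  [30] ####. => #  t=1,i=6
  [29] ###.# => .  t=1,i=7
  [28] ###.. => .  t=3,i=2
  [27] ##.## => .  t=1,i=0
  [26] ##.#. => .  t=0,i=3
  [25] ##..# => #  t=0,i=10
  [24] ##... => #  t=5,i=5
  [23] #.### => .  t=1,i=4
  [22] #.##. => .  t=0,i=8
  [21] #.#.# => #  t=0,i=4
  [20] #.#.. => #  t=4,i=9
  [19] #..## => .  t=0,i=0
  [18] #..#. => #  t=2,i=1
  [17] #...# => .  t=2,i=4
  [16] #.... => .  t=5,i=6
  [15] .#### => .  t=1,i=5
  [14] .###. => .  t=4,i=6
  [13] .##.# => #  t=0,i=2
  [12] .##.. => #  t=0,i=9
  [11] .#.## => #  t=0,i=7
  [10] .#.#. => #  t=0,i=5
  [9] .#..# => #  t=2,i=0
  [8] .#... => .  t=2,i=3
  [7] ..### => #  t=3,i=9
  [6] ..##. => #  t=0,i=1
  [5] ..#.# => .  t=4,i=1
  [4] ..#.. => #  t=2,i=2
  [3] ...## => .  t=5,i=8
  [2] ...#. => #  t=2,i=5
  [1] ....# => .  t=5,i=7
  [0] ..... => #  t=6,i=1
  bits 01000011001101000011111011010101 = 1127497429

1127497429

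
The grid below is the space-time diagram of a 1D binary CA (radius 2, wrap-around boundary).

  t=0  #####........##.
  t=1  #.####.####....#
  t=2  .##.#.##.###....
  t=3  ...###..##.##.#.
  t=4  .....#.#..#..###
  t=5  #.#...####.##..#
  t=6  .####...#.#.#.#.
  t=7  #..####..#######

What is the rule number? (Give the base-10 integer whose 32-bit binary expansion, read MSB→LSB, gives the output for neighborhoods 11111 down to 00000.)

3720224513

  #####|#  b31=1 t=0,i=2
  ####.|#  b30=1 t=0,i=3
  ###.#|.  b29=0 t=1,i=5
  ###..|#  b28=1 t=0,i=4
  ##.##|#  b27=1 t=0,i=15
  ##.#.|#  b26=1 t=2,i=3
  ##..#|.  b25=0 t=3,i=6
  ##...|#  b24=1 t=0,i=5
  #.###|#  b23=1 t=0,i=0
  #.##.|.  b22=0 t=2,i=6
  #.#.#|#  b21=1 t=2,i=4
  #.#..|#  b20=1 t=3,i=14
  #..##|#  b19=1 t=3,i=7
  #..#.|#  b18=1 t=4,i=9
  #...#|#  b17=1 t=5,i=4
  #....|.  b16=0 t=0,i=6
  .####|.  b15=0 t=0,i=1
  .###.|.  b14=0 t=2,i=10
  .##.#|.  b13=0 t=0,i=14
  .##..|#  b12=1 t=5,i=12
  .#.##|#  b11=1 t=2,i=5
  .#.#.|#  b10=1 t=4,i=6
  .#..#|#  b9=1 t=4,i=8
  .#...|#  b8=1 t=3,i=15
  ..###|.  b7=0 t=3,i=3
  ..##.|.  b6=0 t=0,i=13
  ..#.#|.  b5=0 t=4,i=5
  ..#..|.  b4=0 t=4,i=10
  ...##|.  b3=0 t=0,i=12
  ...#.|.  b2=0 t=4,i=4
  ....#|.  b1=0 t=0,i=11
  .....|#  b0=1 t=0,i=7
  bits 11011101101111100001111100000001 = 3720224513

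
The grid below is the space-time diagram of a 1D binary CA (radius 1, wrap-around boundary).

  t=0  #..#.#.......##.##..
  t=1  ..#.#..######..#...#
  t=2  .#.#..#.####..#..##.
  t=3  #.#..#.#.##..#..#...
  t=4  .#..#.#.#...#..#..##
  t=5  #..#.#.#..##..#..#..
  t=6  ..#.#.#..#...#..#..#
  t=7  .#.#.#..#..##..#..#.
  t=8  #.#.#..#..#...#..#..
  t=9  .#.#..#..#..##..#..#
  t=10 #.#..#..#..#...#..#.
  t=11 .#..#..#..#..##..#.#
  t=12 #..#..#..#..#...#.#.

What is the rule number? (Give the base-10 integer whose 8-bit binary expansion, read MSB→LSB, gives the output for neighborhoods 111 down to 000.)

  nb ###: next=#  (t=1,i=8, bit7=1)
  nb ##.: next=.  (t=0,i=14, bit6=0)
  nb #.#: next=#  (t=0,i=4, bit5=1)
  nb #..: next=.  (t=0,i=1, bit4=0)
  nb .##: next=.  (t=0,i=13, bit3=0)
  nb .#.: next=.  (t=0,i=0, bit2=0)
  nb ..#: next=#  (t=0,i=2, bit1=1)
  nb ...: next=#  (t=0,i=7, bit0=1)
  bits 10100011 = 163

163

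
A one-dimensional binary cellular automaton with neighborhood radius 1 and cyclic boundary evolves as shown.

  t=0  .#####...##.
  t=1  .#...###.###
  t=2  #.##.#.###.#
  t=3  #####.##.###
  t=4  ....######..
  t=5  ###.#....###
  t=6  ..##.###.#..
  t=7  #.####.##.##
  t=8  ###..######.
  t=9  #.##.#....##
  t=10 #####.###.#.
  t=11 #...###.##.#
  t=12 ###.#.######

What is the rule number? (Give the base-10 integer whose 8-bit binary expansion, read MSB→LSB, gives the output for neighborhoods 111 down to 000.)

  ###|.  b7=0 t=0,i=2
  ##.|#  b6=1 t=0,i=5
  #.#|#  b5=1 t=1,i=0
  #..|#  b4=1 t=0,i=6
  .##|#  b3=1 t=0,i=1
  .#.|.  b2=0 t=1,i=1
  ..#|.  b1=0 t=0,i=0
  ...|#  b0=1 t=0,i=7
  bits 01111001 = 121

121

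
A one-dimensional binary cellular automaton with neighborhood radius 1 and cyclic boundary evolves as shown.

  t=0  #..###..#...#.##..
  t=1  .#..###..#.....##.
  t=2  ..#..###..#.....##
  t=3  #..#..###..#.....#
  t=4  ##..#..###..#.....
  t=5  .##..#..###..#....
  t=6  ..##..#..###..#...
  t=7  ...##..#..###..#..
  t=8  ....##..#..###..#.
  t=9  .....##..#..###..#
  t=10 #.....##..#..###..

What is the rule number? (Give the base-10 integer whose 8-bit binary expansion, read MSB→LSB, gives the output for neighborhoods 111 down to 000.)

208

  ### -> #   bit 7 = 1  t=0,i=4
  ##. -> #   bit 6 = 1  t=0,i=5
  #.# -> .   bit 5 = 0  t=0,i=13
  #.. -> #   bit 4 = 1  t=0,i=1
  .## -> .   bit 3 = 0  t=0,i=3
  .#. -> .   bit 2 = 0  t=0,i=0
  ..# -> .   bit 1 = 0  t=0,i=2
  ... -> .   bit 0 = 0  t=0,i=10
  bits 11010000 = 208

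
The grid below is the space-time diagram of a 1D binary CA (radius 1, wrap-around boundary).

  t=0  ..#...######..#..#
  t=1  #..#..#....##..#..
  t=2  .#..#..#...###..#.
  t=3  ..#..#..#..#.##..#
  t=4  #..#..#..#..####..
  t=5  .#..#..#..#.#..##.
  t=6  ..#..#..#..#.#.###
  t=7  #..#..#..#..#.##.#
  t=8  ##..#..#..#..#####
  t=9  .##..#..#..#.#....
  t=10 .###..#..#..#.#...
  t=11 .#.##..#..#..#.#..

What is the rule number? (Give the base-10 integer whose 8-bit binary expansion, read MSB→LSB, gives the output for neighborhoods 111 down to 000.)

120

  ###|.  b7=0 t=0,i=7
  ##.|#  b6=1 t=0,i=11
  #.#|#  b5=1 t=3,i=12
  #..|#  b4=1 t=0,i=0
  .##|#  b3=1 t=0,i=6
  .#.|.  b2=0 t=0,i=2
  ..#|.  b1=0 t=0,i=1
  ...|.  b0=0 t=0,i=4
  bits 01111000 = 120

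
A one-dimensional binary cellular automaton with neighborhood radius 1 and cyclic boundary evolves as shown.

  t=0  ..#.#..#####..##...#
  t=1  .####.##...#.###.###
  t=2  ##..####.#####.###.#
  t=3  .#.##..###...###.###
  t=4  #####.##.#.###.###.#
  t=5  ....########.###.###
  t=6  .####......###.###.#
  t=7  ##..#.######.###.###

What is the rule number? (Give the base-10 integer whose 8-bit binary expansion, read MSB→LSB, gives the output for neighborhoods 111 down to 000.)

  ### -> .   bit 7 = 0  t=0,i=8
  ##. -> #   bit 6 = 1  t=0,i=11
  #.# -> #   bit 5 = 1  t=0,i=3
  #.. -> .   bit 4 = 0  t=0,i=0
  .## -> #   bit 3 = 1  t=0,i=7
  .#. -> #   bit 2 = 1  t=0,i=2
  ..# -> #   bit 1 = 1  t=0,i=1
  ... -> #   bit 0 = 1  t=0,i=17
  bits 01101111 = 111

111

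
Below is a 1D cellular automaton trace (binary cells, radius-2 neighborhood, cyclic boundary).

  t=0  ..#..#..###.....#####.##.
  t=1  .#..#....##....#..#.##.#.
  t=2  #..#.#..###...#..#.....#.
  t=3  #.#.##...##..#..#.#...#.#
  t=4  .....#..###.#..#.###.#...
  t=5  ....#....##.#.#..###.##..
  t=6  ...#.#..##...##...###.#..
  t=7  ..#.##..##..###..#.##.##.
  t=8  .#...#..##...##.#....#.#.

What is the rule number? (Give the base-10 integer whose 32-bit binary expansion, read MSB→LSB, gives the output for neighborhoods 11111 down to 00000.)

  nb #####: next=#  (t=0,i=18, bit31=1)
  nb ####.: next=.  (t=0,i=19, bit30=0)
  nb ###.#: next=#  (t=0,i=20, bit29=1)
  nb ###..: next=#  (t=0,i=10, bit28=1)
  nb ##.##: next=#  (t=0,i=21, bit27=1)
  nb ##.#.: next=.  (t=1,i=22, bit26=0)
  nb ##..#: next=.  (t=3,i=11, bit25=0)
  nb ##...: next=.  (t=0,i=11, bit24=0)
  nb #.###: next=#  (t=4,i=17, bit23=1)
  nb #.##.: next=.  (t=0,i=22, bit22=0)
  nb #.#.#: next=.  (t=3,i=2, bit21=0)
  nb #.#..: next=#  (t=1,i=23, bit20=1)
  nb #..##: next=.  (t=0,i=7, bit19=0)
  nb #..#.: next=#  (t=0,i=4, bit18=1)
  nb #...#: next=.  (t=0,i=0, bit17=0)
  nb #....: next=.  (t=0,i=12, bit16=0)
  nb .####: next=.  (t=0,i=17, bit15=0)
  nb .###.: next=#  (t=0,i=9, bit14=1)
  nb .##.#: next=.  (t=1,i=21, bit13=0)
  nb .##..: next=#  (t=0,i=23, bit12=1)
  nb .#.##: next=.  (t=1,i=19, bit11=0)
  nb .#.#.: next=#  (t=2,i=4, bit10=1)
  nb .#..#: next=.  (t=0,i=3, bit9=0)
  nb .#...: next=#  (t=1,i=5, bit8=1)
  nb ..###: next=.  (t=0,i=8, bit7=0)
  nb ..##.: next=#  (t=1,i=9, bit6=1)
  nb ..#.#: next=.  (t=1,i=18, bit5=0)
  nb ..#..: next=.  (t=0,i=2, bit4=0)
  nb ...##: next=#  (t=0,i=15, bit3=1)
  nb ...#.: next=#  (t=0,i=1, bit2=1)
  nb ....#: next=.  (t=0,i=14, bit1=0)
  nb .....: next=.  (t=0,i=13, bit0=0)
  bits 10111000100101000101010101001100 = 3096728908

3096728908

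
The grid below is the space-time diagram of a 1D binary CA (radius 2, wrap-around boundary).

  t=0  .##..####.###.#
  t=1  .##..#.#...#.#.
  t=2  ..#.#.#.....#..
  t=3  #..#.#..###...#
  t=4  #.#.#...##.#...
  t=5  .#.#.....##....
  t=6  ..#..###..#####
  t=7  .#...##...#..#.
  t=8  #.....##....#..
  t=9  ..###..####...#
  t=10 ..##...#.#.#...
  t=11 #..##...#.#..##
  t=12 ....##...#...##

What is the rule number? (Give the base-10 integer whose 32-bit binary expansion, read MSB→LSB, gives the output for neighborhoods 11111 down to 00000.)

1162179715

  #####|.  b31=0 t=6,i=12
  ####.|#  b30=1 t=0,i=7
  ###.#|.  b29=0 t=0,i=8
  ###..|.  b28=0 t=3,i=10
  ##.##|.  b27=0 t=0,i=9
  ##.#.|#  b26=1 t=0,i=13
  ##..#|.  b25=0 t=0,i=3
  ##...|#  b24=1 t=3,i=11
  #.###|.  b23=0 t=0,i=10
  #.##.|#  b22=1 t=0,i=1
  #.#.#|.  b21=0 t=0,i=14
  #.#..|.  b20=0 t=1,i=7
  #..##|.  b19=0 t=0,i=4
  #..#.|#  b18=1 t=1,i=4
  #...#|.  b17=0 t=1,i=9
  #....|#  b16=1 t=2,i=8
  .####|.  b15=0 t=0,i=6
  .###.|#  b14=1 t=0,i=11
  .##.#|#  b13=1 t=4,i=9
  .##..|#  b12=1 t=0,i=2
  .#.##|.  b11=0 t=0,i=0
  .#.#.|#  b10=1 t=1,i=6
  .#..#|.  b9=0 t=1,i=14
  .#...|.  b8=0 t=1,i=8
  ..###|#  b7=1 t=0,i=5
  ..##.|.  b6=0 t=1,i=1
  ..#.#|.  b5=0 t=1,i=5
  ..#..|.  b4=0 t=2,i=12
  ...##|.  b3=0 t=3,i=13
  ...#.|.  b2=0 t=1,i=10
  ....#|#  b1=1 t=2,i=0
  .....|#  b0=1 t=2,i=9
  bits 01000101010001010111010010000011 = 1162179715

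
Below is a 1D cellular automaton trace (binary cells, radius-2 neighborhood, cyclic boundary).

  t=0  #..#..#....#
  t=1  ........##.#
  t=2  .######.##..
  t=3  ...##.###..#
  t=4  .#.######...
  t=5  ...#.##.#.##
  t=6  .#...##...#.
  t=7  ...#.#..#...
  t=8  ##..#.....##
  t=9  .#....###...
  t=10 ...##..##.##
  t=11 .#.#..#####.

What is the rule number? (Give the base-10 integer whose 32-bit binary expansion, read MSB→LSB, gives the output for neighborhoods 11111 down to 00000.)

3100337219

  [31] ##### => #  t=2,i=3
  [30] ####. => .  t=2,i=5
  [29] ###.# => #  t=2,i=6
  [28] ###.. => #  t=3,i=8
  [27] ##.## => #  t=2,i=7
  [26] ##.#. => .  t=1,i=10
  [25] ##..# => .  t=0,i=1
  [24] ##... => .  t=2,i=10
  [23] #.### => #  t=3,i=6
  [22] #.##. => #  t=2,i=8
  [21] #.#.# => .  t=5,i=8
  [20] #.#.. => .  t=1,i=11
  [19] #..## => #  t=10,i=6
  [18] #..#. => .  t=0,i=2
  [17] #...# => #  t=2,i=11
  [16] #.... => #  t=0,i=8
  [15] .#### => .  t=2,i=2
  [14] .###. => #  t=3,i=7
  [13] .##.# => #  t=1,i=9
  [12] .##.. => .  t=0,i=0
  [11] .#.## => .  t=4,i=2
  [10] .#.#. => #  t=7,i=4
  [9] .#..# => .  t=0,i=4
  [8] .#... => .  t=0,i=7
  [7] ..### => .  t=2,i=1
  [6] ..##. => #  t=0,i=11
  [5] ..#.# => .  t=4,i=1
  [4] ..#.. => .  t=0,i=3
  [3] ...## => .  t=0,i=10
  [2] ...#. => .  t=4,i=0
  [1] ....# => #  t=0,i=9
  [0] ..... => #  t=1,i=2
  bits 10111000110010110110010001000011 = 3100337219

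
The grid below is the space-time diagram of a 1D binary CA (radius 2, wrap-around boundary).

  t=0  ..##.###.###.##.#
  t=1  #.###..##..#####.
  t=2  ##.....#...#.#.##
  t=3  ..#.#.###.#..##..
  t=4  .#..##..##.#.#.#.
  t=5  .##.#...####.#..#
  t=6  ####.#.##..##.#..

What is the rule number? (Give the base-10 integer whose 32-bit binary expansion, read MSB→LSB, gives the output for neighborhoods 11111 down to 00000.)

  [31] ##### => #  t=1,i=13
  [30] ####. => .  t=1,i=14
  [29] ###.# => #  t=0,i=7
  [28] ###.. => .  t=1,i=4
  [27] ##.## => #  t=0,i=4
  [26] ##.#. => #  t=0,i=15
  [25] ##..# => .  t=1,i=5
  [24] ##... => #  t=2,i=2
  [23] #.### => .  t=0,i=5
  [22] #.##. => #  t=0,i=13
  [21] #.#.# => #  t=1,i=0
  [20] #.#.. => .  t=0,i=16
  [19] #..## => .  t=0,i=1
  [18] #..#. => .  t=4,i=0
  [17] #...# => .  t=2,i=9
  [16] #.... => .  t=2,i=3
  [15] .#### => .  t=1,i=12
  [14] .###. => .  t=0,i=6
  [13] .##.# => #  t=0,i=3
  [12] .##.. => .  t=1,i=8
  [11] .#.## => #  t=1,i=1
  [10] .#.#. => .  t=2,i=12
  [9] .#..# => #  t=0,i=0
  [8] .#... => #  t=2,i=8
  [7] ..### => #  t=1,i=11
  [6] ..##. => #  t=0,i=2
  [5] ..#.# => .  t=2,i=11
  [4] ..#.. => #  t=2,i=7
  [3] ...## => #  t=5,i=7
  [2] ...#. => #  t=2,i=6
  [1] ....# => .  t=2,i=5
  [0] ..... => #  t=2,i=4
  bits 10101101011000000010101111011101 = 2908761053

2908761053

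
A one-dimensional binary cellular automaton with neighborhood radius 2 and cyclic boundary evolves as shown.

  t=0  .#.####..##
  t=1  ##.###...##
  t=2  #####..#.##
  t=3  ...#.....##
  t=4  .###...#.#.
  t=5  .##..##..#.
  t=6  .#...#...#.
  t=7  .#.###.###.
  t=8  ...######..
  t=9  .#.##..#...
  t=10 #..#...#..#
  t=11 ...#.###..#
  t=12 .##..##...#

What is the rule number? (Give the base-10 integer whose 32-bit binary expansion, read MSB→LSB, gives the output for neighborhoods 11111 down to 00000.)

1827856598

  [31] ##### => .  t=2,i=0
  [30] ####. => #  t=0,i=5
  [29] ###.# => #  t=1,i=1
  [28] ###.. => .  t=0,i=6
  [27] ##.## => #  t=1,i=2
  [26] ##.#. => #  t=0,i=0
  [25] ##..# => .  t=0,i=7
  [24] ##... => .  t=1,i=6
  [23] #.### => #  t=0,i=3
  [22] #.##. => #  t=9,i=3
  [21] #.#.# => #  t=0,i=1
  [20] #.#.. => #  t=4,i=9
  [19] #..## => .  t=0,i=8
  [18] #..#. => .  t=2,i=6
  [17] #...# => #  t=1,i=7
  [16] #.... => .  t=3,i=5
  [15] .#### => #  t=0,i=4
  [14] .###. => #  t=1,i=4
  [13] .##.# => #  t=0,i=10
  [12] .##.. => .  t=3,i=10
  [11] .#.## => .  t=0,i=2
  [10] .#.#. => .  t=4,i=8
  [9] .#..# => .  t=4,i=10
  [8] .#... => .  t=3,i=4
  [7] ..### => #  t=1,i=9
  [6] ..##. => #  t=0,i=9
  [5] ..#.# => .  t=2,i=7
  [4] ..#.. => #  t=3,i=3
  [3] ...## => .  t=1,i=8
  [2] ...#. => #  t=3,i=2
  [1] ....# => #  t=3,i=7
  [0] ..... => .  t=3,i=6
  bits 01101100111100101110000011010110 = 1827856598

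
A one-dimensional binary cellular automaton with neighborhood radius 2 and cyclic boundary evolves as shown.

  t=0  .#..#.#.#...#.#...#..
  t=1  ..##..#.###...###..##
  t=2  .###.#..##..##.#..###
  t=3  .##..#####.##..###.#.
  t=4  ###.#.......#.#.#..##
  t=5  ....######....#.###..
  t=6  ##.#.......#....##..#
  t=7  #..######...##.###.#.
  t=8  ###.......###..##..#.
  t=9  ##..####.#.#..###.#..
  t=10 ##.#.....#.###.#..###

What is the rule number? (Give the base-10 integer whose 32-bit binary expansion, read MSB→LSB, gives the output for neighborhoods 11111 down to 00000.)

12538697

  [31] ##### => .  t=3,i=7
  [30] ####. => .  t=3,i=8
  [29] ###.# => .  t=2,i=3
  [28] ###.. => .  t=1,i=10
  [27] ##.## => .  t=2,i=0
  [26] ##.#. => .  t=2,i=4
  [25] ##..# => .  t=1,i=0
  [24] ##... => .  t=1,i=11
  [23] #.### => #  t=1,i=8
  [22] #.##. => .  t=3,i=11
  [21] #.#.# => #  t=0,i=6
  [20] #.#.. => #  t=0,i=8
  [19] #..## => #  t=1,i=1
  [18] #..#. => #  t=0,i=3
  [17] #...# => #  t=0,i=10
  [16] #.... => #  t=4,i=6
  [15] .#### => .  t=3,i=6
  [14] .###. => #  t=1,i=9
  [13] .##.# => .  t=2,i=13
  [12] .##.. => #  t=1,i=3
  [11] .#.## => .  t=1,i=7
  [10] .#.#. => .  t=0,i=5
  [9] .#..# => #  t=0,i=2
  [8] .#... => #  t=0,i=9
  [7] ..### => .  t=1,i=14
  [6] ..##. => #  t=1,i=2
  [5] ..#.# => .  t=0,i=4
  [4] ..#.. => .  t=0,i=1
  [3] ...## => #  t=1,i=13
  [2] ...#. => .  t=0,i=0
  [1] ....# => .  t=4,i=10
  [0] ..... => #  t=4,i=7
  bits 00000000101111110101001101001001 = 12538697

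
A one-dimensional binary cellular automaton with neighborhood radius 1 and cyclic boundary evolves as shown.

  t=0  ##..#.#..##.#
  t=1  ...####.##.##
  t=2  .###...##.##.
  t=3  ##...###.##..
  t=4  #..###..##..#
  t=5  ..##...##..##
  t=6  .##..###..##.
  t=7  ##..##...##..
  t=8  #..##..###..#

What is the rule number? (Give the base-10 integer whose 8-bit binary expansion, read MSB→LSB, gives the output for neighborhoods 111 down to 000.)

47

  nb ###: next=.  (t=0,i=0, bit7=0)
  nb ##.: next=.  (t=0,i=1, bit6=0)
  nb #.#: next=#  (t=0,i=5, bit5=1)
  nb #..: next=.  (t=0,i=2, bit4=0)
  nb .##: next=#  (t=0,i=9, bit3=1)
  nb .#.: next=#  (t=0,i=4, bit2=1)
  nb ..#: next=#  (t=0,i=3, bit1=1)
  nb ...: next=#  (t=1,i=1, bit0=1)
  bits 00101111 = 47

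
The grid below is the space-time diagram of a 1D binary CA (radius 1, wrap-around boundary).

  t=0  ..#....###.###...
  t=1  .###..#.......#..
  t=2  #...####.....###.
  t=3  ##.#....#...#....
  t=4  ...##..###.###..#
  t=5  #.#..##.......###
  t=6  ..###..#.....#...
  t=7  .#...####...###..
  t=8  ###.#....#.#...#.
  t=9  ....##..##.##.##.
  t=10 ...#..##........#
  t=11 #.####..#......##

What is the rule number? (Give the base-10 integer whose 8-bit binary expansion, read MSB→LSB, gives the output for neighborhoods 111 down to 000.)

  ###|.  b7=0 t=0,i=8
  ##.|.  b6=0 t=0,i=9
  #.#|.  b5=0 t=0,i=10
  #..|#  b4=1 t=0,i=3
  .##|.  b3=0 t=0,i=7
  .#.|#  b2=1 t=0,i=2
  ..#|#  b1=1 t=0,i=1
  ...|.  b0=0 t=0,i=0
  bits 00010110 = 22

22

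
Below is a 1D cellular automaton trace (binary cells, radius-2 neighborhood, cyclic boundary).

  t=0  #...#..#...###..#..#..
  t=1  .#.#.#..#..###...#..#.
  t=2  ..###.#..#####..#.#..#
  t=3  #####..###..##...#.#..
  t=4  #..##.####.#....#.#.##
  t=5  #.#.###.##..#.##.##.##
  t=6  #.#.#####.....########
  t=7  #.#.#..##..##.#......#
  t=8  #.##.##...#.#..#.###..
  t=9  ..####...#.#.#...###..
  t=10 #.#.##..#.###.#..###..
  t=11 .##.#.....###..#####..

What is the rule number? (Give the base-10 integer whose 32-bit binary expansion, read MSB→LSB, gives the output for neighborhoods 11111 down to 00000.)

  ##### -> .   bit 31 = 0  t=2,i=11
  ####. -> #   bit 30 = 1  t=2,i=12
  ###.# -> #   bit 29 = 1  t=2,i=4
  ###.. -> #   bit 28 = 1  t=0,i=13
  ##.## -> #   bit 27 = 1  t=4,i=5
  ##.#. -> .   bit 26 = 0  t=2,i=5
  ##..# -> .   bit 25 = 0  t=0,i=14
  ##... -> .   bit 24 = 0  t=1,i=14
  #.### -> #   bit 23 = 1  t=4,i=6
  #.##. -> #   bit 22 = 1  t=5,i=8
  #.#.# -> #   bit 21 = 1  t=1,i=3
  #.#.. -> .   bit 20 = 0  t=1,i=5
  #..## -> #   bit 19 = 1  t=1,i=10
  #..#. -> .   bit 18 = 0  t=0,i=6
  #...# -> .   bit 17 = 0  t=0,i=2
  #.... -> .   bit 16 = 0  t=4,i=13
  .#### -> .   bit 15 = 0  t=2,i=10
  .###. -> #   bit 14 = 1  t=0,i=12
  .##.# -> #   bit 13 = 1  t=4,i=4
  .##.. -> .   bit 12 = 0  t=3,i=13
  .#.## -> .   bit 11 = 0  t=4,i=19
  .#.#. -> #   bit 10 = 1  t=1,i=2
  .#..# -> #   bit 9 = 1  t=0,i=5
  .#... -> #   bit 8 = 1  t=0,i=1
  ..### -> #   bit 7 = 1  t=0,i=11
  ..##. -> .   bit 6 = 0  t=3,i=12
  ..#.# -> .   bit 5 = 0  t=1,i=1
  ..#.. -> .   bit 4 = 0  t=0,i=0
  ...## -> .   bit 3 = 0  t=0,i=10
  ...#. -> #   bit 2 = 1  t=0,i=3
  ....# -> #   bit 1 = 1  t=4,i=14
  ..... -> #   bit 0 = 1  t=6,i=11
  bits 01111000111010000110011110000111 = 2028496775

2028496775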